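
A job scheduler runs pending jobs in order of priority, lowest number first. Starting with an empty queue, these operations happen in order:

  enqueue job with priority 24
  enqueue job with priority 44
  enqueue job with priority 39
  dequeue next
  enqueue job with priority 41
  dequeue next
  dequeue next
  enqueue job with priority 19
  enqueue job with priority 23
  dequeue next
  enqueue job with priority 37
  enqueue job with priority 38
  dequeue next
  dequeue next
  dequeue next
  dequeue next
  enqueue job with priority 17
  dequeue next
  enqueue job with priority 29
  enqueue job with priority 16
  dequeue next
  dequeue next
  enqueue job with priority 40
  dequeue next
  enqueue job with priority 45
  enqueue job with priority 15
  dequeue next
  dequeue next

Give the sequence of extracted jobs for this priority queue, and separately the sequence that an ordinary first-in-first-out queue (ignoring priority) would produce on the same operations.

insert 24 → {24}
insert 44 → {24, 44}
insert 39 → {24, 39, 44}
dequeue next → 24; now {39, 44}
insert 41 → {39, 41, 44}
dequeue next → 39; now {41, 44}
dequeue next → 41; now {44}
insert 19 → {19, 44}
insert 23 → {19, 23, 44}
dequeue next → 19; now {23, 44}
insert 37 → {23, 37, 44}
insert 38 → {23, 37, 38, 44}
dequeue next → 23; now {37, 38, 44}
dequeue next → 37; now {38, 44}
dequeue next → 38; now {44}
dequeue next → 44; now {}
insert 17 → {17}
dequeue next → 17; now {}
insert 29 → {29}
insert 16 → {16, 29}
dequeue next → 16; now {29}
dequeue next → 29; now {}
insert 40 → {40}
dequeue next → 40; now {}
insert 45 → {45}
insert 15 → {15, 45}
dequeue next → 15; now {45}
dequeue next → 45; now {}

priority queue: 24, 39, 41, 19, 23, 37, 38, 44, 17, 16, 29, 40, 15, 45; FIFO queue: 24, 44, 39, 41, 19, 23, 37, 38, 17, 29, 16, 40, 45, 15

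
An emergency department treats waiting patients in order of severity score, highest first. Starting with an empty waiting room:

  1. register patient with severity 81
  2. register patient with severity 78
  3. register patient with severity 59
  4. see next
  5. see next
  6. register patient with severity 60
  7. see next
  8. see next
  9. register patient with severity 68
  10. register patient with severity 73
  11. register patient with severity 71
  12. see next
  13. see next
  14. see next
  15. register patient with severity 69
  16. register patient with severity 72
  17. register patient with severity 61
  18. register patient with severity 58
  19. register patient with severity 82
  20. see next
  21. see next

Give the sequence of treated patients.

insert 81 → {81}
insert 78 → {81, 78}
insert 59 → {81, 78, 59}
see next → 81; now {78, 59}
see next → 78; now {59}
insert 60 → {60, 59}
see next → 60; now {59}
see next → 59; now {}
insert 68 → {68}
insert 73 → {73, 68}
insert 71 → {73, 71, 68}
see next → 73; now {71, 68}
see next → 71; now {68}
see next → 68; now {}
insert 69 → {69}
insert 72 → {72, 69}
insert 61 → {72, 69, 61}
insert 58 → {72, 69, 61, 58}
insert 82 → {82, 72, 69, 61, 58}
see next → 82; now {72, 69, 61, 58}
see next → 72; now {69, 61, 58}

81, 78, 60, 59, 73, 71, 68, 82, 72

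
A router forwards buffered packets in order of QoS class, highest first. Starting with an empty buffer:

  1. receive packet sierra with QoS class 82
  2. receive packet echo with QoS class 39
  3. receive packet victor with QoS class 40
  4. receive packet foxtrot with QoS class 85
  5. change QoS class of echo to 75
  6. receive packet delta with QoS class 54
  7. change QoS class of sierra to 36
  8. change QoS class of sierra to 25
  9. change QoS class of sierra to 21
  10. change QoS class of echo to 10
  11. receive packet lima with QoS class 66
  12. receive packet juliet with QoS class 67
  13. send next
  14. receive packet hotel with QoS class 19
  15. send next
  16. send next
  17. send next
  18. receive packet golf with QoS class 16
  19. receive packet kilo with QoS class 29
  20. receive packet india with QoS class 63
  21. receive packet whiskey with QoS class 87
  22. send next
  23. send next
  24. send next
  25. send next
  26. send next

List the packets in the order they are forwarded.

add sierra (QoS class 82) → {sierra:82}
add echo (QoS class 39) → {sierra:82, echo:39}
add victor (QoS class 40) → {sierra:82, victor:40, echo:39}
add foxtrot (QoS class 85) → {foxtrot:85, sierra:82, victor:40, echo:39}
update echo to QoS class 75 → {foxtrot:85, sierra:82, echo:75, victor:40}
add delta (QoS class 54) → {foxtrot:85, sierra:82, echo:75, delta:54, victor:40}
update sierra to QoS class 36 → {foxtrot:85, echo:75, delta:54, victor:40, sierra:36}
update sierra to QoS class 25 → {foxtrot:85, echo:75, delta:54, victor:40, sierra:25}
update sierra to QoS class 21 → {foxtrot:85, echo:75, delta:54, victor:40, sierra:21}
update echo to QoS class 10 → {foxtrot:85, delta:54, victor:40, sierra:21, echo:10}
add lima (QoS class 66) → {foxtrot:85, lima:66, delta:54, victor:40, sierra:21, echo:10}
add juliet (QoS class 67) → {foxtrot:85, juliet:67, lima:66, delta:54, victor:40, sierra:21, echo:10}
send next → foxtrot; now {juliet:67, lima:66, delta:54, victor:40, sierra:21, echo:10}
add hotel (QoS class 19) → {juliet:67, lima:66, delta:54, victor:40, sierra:21, hotel:19, echo:10}
send next → juliet; now {lima:66, delta:54, victor:40, sierra:21, hotel:19, echo:10}
send next → lima; now {delta:54, victor:40, sierra:21, hotel:19, echo:10}
send next → delta; now {victor:40, sierra:21, hotel:19, echo:10}
add golf (QoS class 16) → {victor:40, sierra:21, hotel:19, golf:16, echo:10}
add kilo (QoS class 29) → {victor:40, kilo:29, sierra:21, hotel:19, golf:16, echo:10}
add india (QoS class 63) → {india:63, victor:40, kilo:29, sierra:21, hotel:19, golf:16, echo:10}
add whiskey (QoS class 87) → {whiskey:87, india:63, victor:40, kilo:29, sierra:21, hotel:19, golf:16, echo:10}
send next → whiskey; now {india:63, victor:40, kilo:29, sierra:21, hotel:19, golf:16, echo:10}
send next → india; now {victor:40, kilo:29, sierra:21, hotel:19, golf:16, echo:10}
send next → victor; now {kilo:29, sierra:21, hotel:19, golf:16, echo:10}
send next → kilo; now {sierra:21, hotel:19, golf:16, echo:10}
send next → sierra; now {hotel:19, golf:16, echo:10}

foxtrot, juliet, lima, delta, whiskey, india, victor, kilo, sierra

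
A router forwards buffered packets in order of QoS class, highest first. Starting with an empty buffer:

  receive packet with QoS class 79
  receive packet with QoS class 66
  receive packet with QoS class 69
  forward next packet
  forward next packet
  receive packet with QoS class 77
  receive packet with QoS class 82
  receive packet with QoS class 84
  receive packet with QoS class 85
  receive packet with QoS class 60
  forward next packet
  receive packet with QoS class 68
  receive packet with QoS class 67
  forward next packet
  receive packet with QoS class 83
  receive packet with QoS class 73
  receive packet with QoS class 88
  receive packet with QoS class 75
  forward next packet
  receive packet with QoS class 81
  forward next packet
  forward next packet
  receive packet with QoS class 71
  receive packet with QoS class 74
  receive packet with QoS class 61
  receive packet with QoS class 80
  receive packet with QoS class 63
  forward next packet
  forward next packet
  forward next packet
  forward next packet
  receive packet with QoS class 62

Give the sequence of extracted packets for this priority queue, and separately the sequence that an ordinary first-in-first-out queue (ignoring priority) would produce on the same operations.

priority queue: 79, 69, 85, 84, 88, 83, 82, 81, 80, 77, 75; FIFO queue: 79, 66, 69, 77, 82, 84, 85, 60, 68, 67, 83

insert 79 → {79}
insert 66 → {79, 66}
insert 69 → {79, 69, 66}
forward next packet → 79; now {69, 66}
forward next packet → 69; now {66}
insert 77 → {77, 66}
insert 82 → {82, 77, 66}
insert 84 → {84, 82, 77, 66}
insert 85 → {85, 84, 82, 77, 66}
insert 60 → {85, 84, 82, 77, 66, 60}
forward next packet → 85; now {84, 82, 77, 66, 60}
insert 68 → {84, 82, 77, 68, 66, 60}
insert 67 → {84, 82, 77, 68, 67, 66, 60}
forward next packet → 84; now {82, 77, 68, 67, 66, 60}
insert 83 → {83, 82, 77, 68, 67, 66, 60}
insert 73 → {83, 82, 77, 73, 68, 67, 66, 60}
insert 88 → {88, 83, 82, 77, 73, 68, 67, 66, 60}
insert 75 → {88, 83, 82, 77, 75, 73, 68, 67, 66, 60}
forward next packet → 88; now {83, 82, 77, 75, 73, 68, 67, 66, 60}
insert 81 → {83, 82, 81, 77, 75, 73, 68, 67, 66, 60}
forward next packet → 83; now {82, 81, 77, 75, 73, 68, 67, 66, 60}
forward next packet → 82; now {81, 77, 75, 73, 68, 67, 66, 60}
insert 71 → {81, 77, 75, 73, 71, 68, 67, 66, 60}
insert 74 → {81, 77, 75, 74, 73, 71, 68, 67, 66, 60}
insert 61 → {81, 77, 75, 74, 73, 71, 68, 67, 66, 61, 60}
insert 80 → {81, 80, 77, 75, 74, 73, 71, 68, 67, 66, 61, 60}
insert 63 → {81, 80, 77, 75, 74, 73, 71, 68, 67, 66, 63, 61, 60}
forward next packet → 81; now {80, 77, 75, 74, 73, 71, 68, 67, 66, 63, 61, 60}
forward next packet → 80; now {77, 75, 74, 73, 71, 68, 67, 66, 63, 61, 60}
forward next packet → 77; now {75, 74, 73, 71, 68, 67, 66, 63, 61, 60}
forward next packet → 75; now {74, 73, 71, 68, 67, 66, 63, 61, 60}
insert 62 → {74, 73, 71, 68, 67, 66, 63, 62, 61, 60}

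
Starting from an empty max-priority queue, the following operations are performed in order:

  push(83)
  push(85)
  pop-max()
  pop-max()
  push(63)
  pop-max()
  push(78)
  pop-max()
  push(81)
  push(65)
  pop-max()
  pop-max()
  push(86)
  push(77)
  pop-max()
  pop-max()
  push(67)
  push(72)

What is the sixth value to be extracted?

insert 83 → {83}
insert 85 → {85, 83}
pop-max → 85; now {83}
pop-max → 83; now {}
insert 63 → {63}
pop-max → 63; now {}
insert 78 → {78}
pop-max → 78; now {}
insert 81 → {81}
insert 65 → {81, 65}
pop-max → 81; now {65}
pop-max → 65; now {}
insert 86 → {86}
insert 77 → {86, 77}
pop-max → 86; now {77}
pop-max → 77; now {}
insert 67 → {67}
insert 72 → {72, 67}

65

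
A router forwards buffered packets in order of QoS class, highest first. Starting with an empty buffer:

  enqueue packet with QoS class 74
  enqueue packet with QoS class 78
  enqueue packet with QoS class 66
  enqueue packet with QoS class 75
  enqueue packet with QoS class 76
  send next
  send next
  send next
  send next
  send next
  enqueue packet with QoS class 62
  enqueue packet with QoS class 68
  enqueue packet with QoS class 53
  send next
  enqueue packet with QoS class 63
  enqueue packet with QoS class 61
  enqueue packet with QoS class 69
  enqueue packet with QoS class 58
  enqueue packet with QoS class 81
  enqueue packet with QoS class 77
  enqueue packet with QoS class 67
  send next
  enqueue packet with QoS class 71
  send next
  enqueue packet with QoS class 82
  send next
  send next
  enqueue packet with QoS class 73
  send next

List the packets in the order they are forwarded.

insert 74 → {74}
insert 78 → {78, 74}
insert 66 → {78, 74, 66}
insert 75 → {78, 75, 74, 66}
insert 76 → {78, 76, 75, 74, 66}
send next → 78; now {76, 75, 74, 66}
send next → 76; now {75, 74, 66}
send next → 75; now {74, 66}
send next → 74; now {66}
send next → 66; now {}
insert 62 → {62}
insert 68 → {68, 62}
insert 53 → {68, 62, 53}
send next → 68; now {62, 53}
insert 63 → {63, 62, 53}
insert 61 → {63, 62, 61, 53}
insert 69 → {69, 63, 62, 61, 53}
insert 58 → {69, 63, 62, 61, 58, 53}
insert 81 → {81, 69, 63, 62, 61, 58, 53}
insert 77 → {81, 77, 69, 63, 62, 61, 58, 53}
insert 67 → {81, 77, 69, 67, 63, 62, 61, 58, 53}
send next → 81; now {77, 69, 67, 63, 62, 61, 58, 53}
insert 71 → {77, 71, 69, 67, 63, 62, 61, 58, 53}
send next → 77; now {71, 69, 67, 63, 62, 61, 58, 53}
insert 82 → {82, 71, 69, 67, 63, 62, 61, 58, 53}
send next → 82; now {71, 69, 67, 63, 62, 61, 58, 53}
send next → 71; now {69, 67, 63, 62, 61, 58, 53}
insert 73 → {73, 69, 67, 63, 62, 61, 58, 53}
send next → 73; now {69, 67, 63, 62, 61, 58, 53}

78, 76, 75, 74, 66, 68, 81, 77, 82, 71, 73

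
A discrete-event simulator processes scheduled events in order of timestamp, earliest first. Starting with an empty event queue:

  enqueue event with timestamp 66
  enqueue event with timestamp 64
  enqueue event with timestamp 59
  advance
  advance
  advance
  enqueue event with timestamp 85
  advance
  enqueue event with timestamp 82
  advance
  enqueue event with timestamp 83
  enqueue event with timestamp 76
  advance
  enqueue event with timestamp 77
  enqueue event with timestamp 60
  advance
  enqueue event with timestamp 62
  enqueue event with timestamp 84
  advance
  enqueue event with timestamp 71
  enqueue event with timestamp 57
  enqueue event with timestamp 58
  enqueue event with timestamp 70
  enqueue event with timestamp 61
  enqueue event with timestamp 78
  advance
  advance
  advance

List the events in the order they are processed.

59, 64, 66, 85, 82, 76, 60, 62, 57, 58, 61

insert 66 → {66}
insert 64 → {64, 66}
insert 59 → {59, 64, 66}
advance → 59; now {64, 66}
advance → 64; now {66}
advance → 66; now {}
insert 85 → {85}
advance → 85; now {}
insert 82 → {82}
advance → 82; now {}
insert 83 → {83}
insert 76 → {76, 83}
advance → 76; now {83}
insert 77 → {77, 83}
insert 60 → {60, 77, 83}
advance → 60; now {77, 83}
insert 62 → {62, 77, 83}
insert 84 → {62, 77, 83, 84}
advance → 62; now {77, 83, 84}
insert 71 → {71, 77, 83, 84}
insert 57 → {57, 71, 77, 83, 84}
insert 58 → {57, 58, 71, 77, 83, 84}
insert 70 → {57, 58, 70, 71, 77, 83, 84}
insert 61 → {57, 58, 61, 70, 71, 77, 83, 84}
insert 78 → {57, 58, 61, 70, 71, 77, 78, 83, 84}
advance → 57; now {58, 61, 70, 71, 77, 78, 83, 84}
advance → 58; now {61, 70, 71, 77, 78, 83, 84}
advance → 61; now {70, 71, 77, 78, 83, 84}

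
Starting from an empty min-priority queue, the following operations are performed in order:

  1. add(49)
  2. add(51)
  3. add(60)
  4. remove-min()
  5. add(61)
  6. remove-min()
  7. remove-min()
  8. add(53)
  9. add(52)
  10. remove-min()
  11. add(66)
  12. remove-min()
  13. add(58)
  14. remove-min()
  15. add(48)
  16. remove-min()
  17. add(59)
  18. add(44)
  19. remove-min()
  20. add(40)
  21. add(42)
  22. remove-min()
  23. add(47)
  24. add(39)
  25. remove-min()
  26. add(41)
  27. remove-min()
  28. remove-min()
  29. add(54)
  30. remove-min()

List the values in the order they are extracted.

insert 49 → {49}
insert 51 → {49, 51}
insert 60 → {49, 51, 60}
remove-min → 49; now {51, 60}
insert 61 → {51, 60, 61}
remove-min → 51; now {60, 61}
remove-min → 60; now {61}
insert 53 → {53, 61}
insert 52 → {52, 53, 61}
remove-min → 52; now {53, 61}
insert 66 → {53, 61, 66}
remove-min → 53; now {61, 66}
insert 58 → {58, 61, 66}
remove-min → 58; now {61, 66}
insert 48 → {48, 61, 66}
remove-min → 48; now {61, 66}
insert 59 → {59, 61, 66}
insert 44 → {44, 59, 61, 66}
remove-min → 44; now {59, 61, 66}
insert 40 → {40, 59, 61, 66}
insert 42 → {40, 42, 59, 61, 66}
remove-min → 40; now {42, 59, 61, 66}
insert 47 → {42, 47, 59, 61, 66}
insert 39 → {39, 42, 47, 59, 61, 66}
remove-min → 39; now {42, 47, 59, 61, 66}
insert 41 → {41, 42, 47, 59, 61, 66}
remove-min → 41; now {42, 47, 59, 61, 66}
remove-min → 42; now {47, 59, 61, 66}
insert 54 → {47, 54, 59, 61, 66}
remove-min → 47; now {54, 59, 61, 66}

[49, 51, 60, 52, 53, 58, 48, 44, 40, 39, 41, 42, 47]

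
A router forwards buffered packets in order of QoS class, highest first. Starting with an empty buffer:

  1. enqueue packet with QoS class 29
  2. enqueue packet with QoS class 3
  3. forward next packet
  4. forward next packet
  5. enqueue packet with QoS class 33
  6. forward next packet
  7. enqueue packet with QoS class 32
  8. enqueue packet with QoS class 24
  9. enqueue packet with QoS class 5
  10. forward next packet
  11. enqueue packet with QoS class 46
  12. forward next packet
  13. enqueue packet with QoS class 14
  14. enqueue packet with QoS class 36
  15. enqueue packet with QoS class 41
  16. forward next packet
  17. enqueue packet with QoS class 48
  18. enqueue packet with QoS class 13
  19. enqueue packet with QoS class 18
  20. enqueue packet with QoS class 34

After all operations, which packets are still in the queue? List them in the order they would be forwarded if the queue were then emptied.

insert 29 → {29}
insert 3 → {29, 3}
forward next packet → 29; now {3}
forward next packet → 3; now {}
insert 33 → {33}
forward next packet → 33; now {}
insert 32 → {32}
insert 24 → {32, 24}
insert 5 → {32, 24, 5}
forward next packet → 32; now {24, 5}
insert 46 → {46, 24, 5}
forward next packet → 46; now {24, 5}
insert 14 → {24, 14, 5}
insert 36 → {36, 24, 14, 5}
insert 41 → {41, 36, 24, 14, 5}
forward next packet → 41; now {36, 24, 14, 5}
insert 48 → {48, 36, 24, 14, 5}
insert 13 → {48, 36, 24, 14, 13, 5}
insert 18 → {48, 36, 24, 18, 14, 13, 5}
insert 34 → {48, 36, 34, 24, 18, 14, 13, 5}

[48, 36, 34, 24, 18, 14, 13, 5]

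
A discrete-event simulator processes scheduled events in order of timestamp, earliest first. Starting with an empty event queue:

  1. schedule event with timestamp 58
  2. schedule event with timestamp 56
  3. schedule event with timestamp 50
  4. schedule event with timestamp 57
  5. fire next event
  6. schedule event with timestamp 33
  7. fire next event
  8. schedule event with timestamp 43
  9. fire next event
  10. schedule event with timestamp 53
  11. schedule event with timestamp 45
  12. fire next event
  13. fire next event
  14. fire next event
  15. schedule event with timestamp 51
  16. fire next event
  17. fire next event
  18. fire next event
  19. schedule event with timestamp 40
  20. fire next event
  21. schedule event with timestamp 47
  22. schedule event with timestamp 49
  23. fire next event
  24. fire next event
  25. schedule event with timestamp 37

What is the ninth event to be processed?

58

insert 58 → {58}
insert 56 → {56, 58}
insert 50 → {50, 56, 58}
insert 57 → {50, 56, 57, 58}
fire next event → 50; now {56, 57, 58}
insert 33 → {33, 56, 57, 58}
fire next event → 33; now {56, 57, 58}
insert 43 → {43, 56, 57, 58}
fire next event → 43; now {56, 57, 58}
insert 53 → {53, 56, 57, 58}
insert 45 → {45, 53, 56, 57, 58}
fire next event → 45; now {53, 56, 57, 58}
fire next event → 53; now {56, 57, 58}
fire next event → 56; now {57, 58}
insert 51 → {51, 57, 58}
fire next event → 51; now {57, 58}
fire next event → 57; now {58}
fire next event → 58; now {}
insert 40 → {40}
fire next event → 40; now {}
insert 47 → {47}
insert 49 → {47, 49}
fire next event → 47; now {49}
fire next event → 49; now {}
insert 37 → {37}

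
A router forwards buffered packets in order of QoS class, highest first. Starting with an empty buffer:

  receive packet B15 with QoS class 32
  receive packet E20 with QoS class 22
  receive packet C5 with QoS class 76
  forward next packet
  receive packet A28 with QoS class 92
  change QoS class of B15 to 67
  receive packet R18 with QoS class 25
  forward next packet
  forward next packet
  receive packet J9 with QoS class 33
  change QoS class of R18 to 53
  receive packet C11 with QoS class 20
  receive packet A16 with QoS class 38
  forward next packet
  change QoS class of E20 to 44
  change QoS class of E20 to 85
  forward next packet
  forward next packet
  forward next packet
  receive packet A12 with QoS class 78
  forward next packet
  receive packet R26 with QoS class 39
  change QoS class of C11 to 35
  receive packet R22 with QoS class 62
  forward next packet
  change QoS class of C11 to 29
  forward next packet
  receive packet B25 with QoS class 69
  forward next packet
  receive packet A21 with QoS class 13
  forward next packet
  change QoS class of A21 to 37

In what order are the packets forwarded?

add B15 (QoS class 32) → {B15:32}
add E20 (QoS class 22) → {B15:32, E20:22}
add C5 (QoS class 76) → {C5:76, B15:32, E20:22}
forward next packet → C5; now {B15:32, E20:22}
add A28 (QoS class 92) → {A28:92, B15:32, E20:22}
update B15 to QoS class 67 → {A28:92, B15:67, E20:22}
add R18 (QoS class 25) → {A28:92, B15:67, R18:25, E20:22}
forward next packet → A28; now {B15:67, R18:25, E20:22}
forward next packet → B15; now {R18:25, E20:22}
add J9 (QoS class 33) → {J9:33, R18:25, E20:22}
update R18 to QoS class 53 → {R18:53, J9:33, E20:22}
add C11 (QoS class 20) → {R18:53, J9:33, E20:22, C11:20}
add A16 (QoS class 38) → {R18:53, A16:38, J9:33, E20:22, C11:20}
forward next packet → R18; now {A16:38, J9:33, E20:22, C11:20}
update E20 to QoS class 44 → {E20:44, A16:38, J9:33, C11:20}
update E20 to QoS class 85 → {E20:85, A16:38, J9:33, C11:20}
forward next packet → E20; now {A16:38, J9:33, C11:20}
forward next packet → A16; now {J9:33, C11:20}
forward next packet → J9; now {C11:20}
add A12 (QoS class 78) → {A12:78, C11:20}
forward next packet → A12; now {C11:20}
add R26 (QoS class 39) → {R26:39, C11:20}
update C11 to QoS class 35 → {R26:39, C11:35}
add R22 (QoS class 62) → {R22:62, R26:39, C11:35}
forward next packet → R22; now {R26:39, C11:35}
update C11 to QoS class 29 → {R26:39, C11:29}
forward next packet → R26; now {C11:29}
add B25 (QoS class 69) → {B25:69, C11:29}
forward next packet → B25; now {C11:29}
add A21 (QoS class 13) → {C11:29, A21:13}
forward next packet → C11; now {A21:13}
update A21 to QoS class 37 → {A21:37}

C5, A28, B15, R18, E20, A16, J9, A12, R22, R26, B25, C11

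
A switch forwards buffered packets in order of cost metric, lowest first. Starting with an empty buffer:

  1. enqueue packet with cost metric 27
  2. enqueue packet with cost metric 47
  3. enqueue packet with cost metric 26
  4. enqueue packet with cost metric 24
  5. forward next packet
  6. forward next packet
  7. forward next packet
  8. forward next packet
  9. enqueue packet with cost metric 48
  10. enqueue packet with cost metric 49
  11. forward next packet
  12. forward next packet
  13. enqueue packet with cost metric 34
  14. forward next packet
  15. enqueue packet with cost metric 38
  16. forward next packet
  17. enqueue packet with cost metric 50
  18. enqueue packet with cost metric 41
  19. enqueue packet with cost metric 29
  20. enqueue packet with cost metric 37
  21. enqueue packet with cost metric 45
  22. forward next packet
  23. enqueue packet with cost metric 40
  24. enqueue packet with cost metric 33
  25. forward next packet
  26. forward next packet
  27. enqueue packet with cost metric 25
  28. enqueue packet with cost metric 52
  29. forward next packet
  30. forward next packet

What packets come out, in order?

insert 27 → {27}
insert 47 → {27, 47}
insert 26 → {26, 27, 47}
insert 24 → {24, 26, 27, 47}
forward next packet → 24; now {26, 27, 47}
forward next packet → 26; now {27, 47}
forward next packet → 27; now {47}
forward next packet → 47; now {}
insert 48 → {48}
insert 49 → {48, 49}
forward next packet → 48; now {49}
forward next packet → 49; now {}
insert 34 → {34}
forward next packet → 34; now {}
insert 38 → {38}
forward next packet → 38; now {}
insert 50 → {50}
insert 41 → {41, 50}
insert 29 → {29, 41, 50}
insert 37 → {29, 37, 41, 50}
insert 45 → {29, 37, 41, 45, 50}
forward next packet → 29; now {37, 41, 45, 50}
insert 40 → {37, 40, 41, 45, 50}
insert 33 → {33, 37, 40, 41, 45, 50}
forward next packet → 33; now {37, 40, 41, 45, 50}
forward next packet → 37; now {40, 41, 45, 50}
insert 25 → {25, 40, 41, 45, 50}
insert 52 → {25, 40, 41, 45, 50, 52}
forward next packet → 25; now {40, 41, 45, 50, 52}
forward next packet → 40; now {41, 45, 50, 52}

24, 26, 27, 47, 48, 49, 34, 38, 29, 33, 37, 25, 40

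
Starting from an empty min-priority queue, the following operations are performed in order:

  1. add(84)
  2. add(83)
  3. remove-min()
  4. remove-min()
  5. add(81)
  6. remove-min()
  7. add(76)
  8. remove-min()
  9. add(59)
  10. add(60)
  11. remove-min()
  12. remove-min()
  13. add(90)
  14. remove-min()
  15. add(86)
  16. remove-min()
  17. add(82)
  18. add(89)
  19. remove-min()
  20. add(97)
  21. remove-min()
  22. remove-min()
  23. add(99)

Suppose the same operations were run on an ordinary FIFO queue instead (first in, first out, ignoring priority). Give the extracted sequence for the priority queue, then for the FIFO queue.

insert 84 → {84}
insert 83 → {83, 84}
remove-min → 83; now {84}
remove-min → 84; now {}
insert 81 → {81}
remove-min → 81; now {}
insert 76 → {76}
remove-min → 76; now {}
insert 59 → {59}
insert 60 → {59, 60}
remove-min → 59; now {60}
remove-min → 60; now {}
insert 90 → {90}
remove-min → 90; now {}
insert 86 → {86}
remove-min → 86; now {}
insert 82 → {82}
insert 89 → {82, 89}
remove-min → 82; now {89}
insert 97 → {89, 97}
remove-min → 89; now {97}
remove-min → 97; now {}
insert 99 → {99}

priority queue: [83, 84, 81, 76, 59, 60, 90, 86, 82, 89, 97]; FIFO queue: 84, 83, 81, 76, 59, 60, 90, 86, 82, 89, 97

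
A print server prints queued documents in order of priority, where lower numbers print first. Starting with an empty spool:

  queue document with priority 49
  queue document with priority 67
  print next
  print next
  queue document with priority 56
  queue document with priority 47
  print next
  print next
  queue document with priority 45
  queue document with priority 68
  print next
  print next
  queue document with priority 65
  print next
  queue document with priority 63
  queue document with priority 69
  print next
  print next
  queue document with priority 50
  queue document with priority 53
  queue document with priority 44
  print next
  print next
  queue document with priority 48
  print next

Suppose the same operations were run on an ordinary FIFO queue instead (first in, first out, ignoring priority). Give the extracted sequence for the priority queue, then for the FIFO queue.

insert 49 → {49}
insert 67 → {49, 67}
print next → 49; now {67}
print next → 67; now {}
insert 56 → {56}
insert 47 → {47, 56}
print next → 47; now {56}
print next → 56; now {}
insert 45 → {45}
insert 68 → {45, 68}
print next → 45; now {68}
print next → 68; now {}
insert 65 → {65}
print next → 65; now {}
insert 63 → {63}
insert 69 → {63, 69}
print next → 63; now {69}
print next → 69; now {}
insert 50 → {50}
insert 53 → {50, 53}
insert 44 → {44, 50, 53}
print next → 44; now {50, 53}
print next → 50; now {53}
insert 48 → {48, 53}
print next → 48; now {53}

priority queue: 49 → 67 → 47 → 56 → 45 → 68 → 65 → 63 → 69 → 44 → 50 → 48; FIFO queue: 49, 67, 56, 47, 45, 68, 65, 63, 69, 50, 53, 44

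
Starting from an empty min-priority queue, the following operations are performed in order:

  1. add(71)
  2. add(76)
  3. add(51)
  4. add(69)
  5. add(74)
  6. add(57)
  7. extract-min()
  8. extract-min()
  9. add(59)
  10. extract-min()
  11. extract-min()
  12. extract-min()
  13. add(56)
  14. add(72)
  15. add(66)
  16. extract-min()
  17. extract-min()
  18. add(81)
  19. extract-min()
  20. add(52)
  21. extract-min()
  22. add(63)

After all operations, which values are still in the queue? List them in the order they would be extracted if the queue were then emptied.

[63, 74, 76, 81]

insert 71 → {71}
insert 76 → {71, 76}
insert 51 → {51, 71, 76}
insert 69 → {51, 69, 71, 76}
insert 74 → {51, 69, 71, 74, 76}
insert 57 → {51, 57, 69, 71, 74, 76}
extract-min → 51; now {57, 69, 71, 74, 76}
extract-min → 57; now {69, 71, 74, 76}
insert 59 → {59, 69, 71, 74, 76}
extract-min → 59; now {69, 71, 74, 76}
extract-min → 69; now {71, 74, 76}
extract-min → 71; now {74, 76}
insert 56 → {56, 74, 76}
insert 72 → {56, 72, 74, 76}
insert 66 → {56, 66, 72, 74, 76}
extract-min → 56; now {66, 72, 74, 76}
extract-min → 66; now {72, 74, 76}
insert 81 → {72, 74, 76, 81}
extract-min → 72; now {74, 76, 81}
insert 52 → {52, 74, 76, 81}
extract-min → 52; now {74, 76, 81}
insert 63 → {63, 74, 76, 81}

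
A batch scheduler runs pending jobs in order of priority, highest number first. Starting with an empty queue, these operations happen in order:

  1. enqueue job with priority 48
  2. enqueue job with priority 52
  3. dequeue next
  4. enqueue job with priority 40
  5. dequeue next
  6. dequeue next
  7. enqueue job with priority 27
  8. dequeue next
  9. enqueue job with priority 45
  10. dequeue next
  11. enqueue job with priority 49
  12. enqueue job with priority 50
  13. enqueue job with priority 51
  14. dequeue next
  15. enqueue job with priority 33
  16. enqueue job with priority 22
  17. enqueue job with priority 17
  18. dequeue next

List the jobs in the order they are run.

insert 48 → {48}
insert 52 → {52, 48}
dequeue next → 52; now {48}
insert 40 → {48, 40}
dequeue next → 48; now {40}
dequeue next → 40; now {}
insert 27 → {27}
dequeue next → 27; now {}
insert 45 → {45}
dequeue next → 45; now {}
insert 49 → {49}
insert 50 → {50, 49}
insert 51 → {51, 50, 49}
dequeue next → 51; now {50, 49}
insert 33 → {50, 49, 33}
insert 22 → {50, 49, 33, 22}
insert 17 → {50, 49, 33, 22, 17}
dequeue next → 50; now {49, 33, 22, 17}

52 → 48 → 40 → 27 → 45 → 51 → 50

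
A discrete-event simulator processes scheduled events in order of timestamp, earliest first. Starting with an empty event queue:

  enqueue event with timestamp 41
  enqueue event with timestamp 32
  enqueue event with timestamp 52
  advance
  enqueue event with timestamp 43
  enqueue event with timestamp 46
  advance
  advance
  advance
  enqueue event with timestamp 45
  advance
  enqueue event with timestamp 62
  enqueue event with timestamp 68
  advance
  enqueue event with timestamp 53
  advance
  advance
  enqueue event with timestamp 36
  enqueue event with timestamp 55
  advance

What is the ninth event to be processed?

36

insert 41 → {41}
insert 32 → {32, 41}
insert 52 → {32, 41, 52}
advance → 32; now {41, 52}
insert 43 → {41, 43, 52}
insert 46 → {41, 43, 46, 52}
advance → 41; now {43, 46, 52}
advance → 43; now {46, 52}
advance → 46; now {52}
insert 45 → {45, 52}
advance → 45; now {52}
insert 62 → {52, 62}
insert 68 → {52, 62, 68}
advance → 52; now {62, 68}
insert 53 → {53, 62, 68}
advance → 53; now {62, 68}
advance → 62; now {68}
insert 36 → {36, 68}
insert 55 → {36, 55, 68}
advance → 36; now {55, 68}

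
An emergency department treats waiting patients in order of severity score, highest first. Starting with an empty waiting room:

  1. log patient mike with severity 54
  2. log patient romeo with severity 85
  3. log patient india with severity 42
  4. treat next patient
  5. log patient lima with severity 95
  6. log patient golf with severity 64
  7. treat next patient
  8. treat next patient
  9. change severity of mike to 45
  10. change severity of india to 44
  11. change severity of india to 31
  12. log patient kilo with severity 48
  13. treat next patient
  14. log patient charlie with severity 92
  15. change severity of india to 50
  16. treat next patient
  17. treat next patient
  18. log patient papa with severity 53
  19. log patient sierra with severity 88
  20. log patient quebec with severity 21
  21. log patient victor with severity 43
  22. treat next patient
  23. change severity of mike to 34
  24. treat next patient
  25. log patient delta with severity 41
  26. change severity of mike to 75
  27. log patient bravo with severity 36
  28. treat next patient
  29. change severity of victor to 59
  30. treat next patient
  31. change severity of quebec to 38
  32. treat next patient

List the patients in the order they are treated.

romeo → lima → golf → kilo → charlie → india → sierra → papa → mike → victor → delta

add mike (severity 54) → {mike:54}
add romeo (severity 85) → {romeo:85, mike:54}
add india (severity 42) → {romeo:85, mike:54, india:42}
treat next patient → romeo; now {mike:54, india:42}
add lima (severity 95) → {lima:95, mike:54, india:42}
add golf (severity 64) → {lima:95, golf:64, mike:54, india:42}
treat next patient → lima; now {golf:64, mike:54, india:42}
treat next patient → golf; now {mike:54, india:42}
update mike to severity 45 → {mike:45, india:42}
update india to severity 44 → {mike:45, india:44}
update india to severity 31 → {mike:45, india:31}
add kilo (severity 48) → {kilo:48, mike:45, india:31}
treat next patient → kilo; now {mike:45, india:31}
add charlie (severity 92) → {charlie:92, mike:45, india:31}
update india to severity 50 → {charlie:92, india:50, mike:45}
treat next patient → charlie; now {india:50, mike:45}
treat next patient → india; now {mike:45}
add papa (severity 53) → {papa:53, mike:45}
add sierra (severity 88) → {sierra:88, papa:53, mike:45}
add quebec (severity 21) → {sierra:88, papa:53, mike:45, quebec:21}
add victor (severity 43) → {sierra:88, papa:53, mike:45, victor:43, quebec:21}
treat next patient → sierra; now {papa:53, mike:45, victor:43, quebec:21}
update mike to severity 34 → {papa:53, victor:43, mike:34, quebec:21}
treat next patient → papa; now {victor:43, mike:34, quebec:21}
add delta (severity 41) → {victor:43, delta:41, mike:34, quebec:21}
update mike to severity 75 → {mike:75, victor:43, delta:41, quebec:21}
add bravo (severity 36) → {mike:75, victor:43, delta:41, bravo:36, quebec:21}
treat next patient → mike; now {victor:43, delta:41, bravo:36, quebec:21}
update victor to severity 59 → {victor:59, delta:41, bravo:36, quebec:21}
treat next patient → victor; now {delta:41, bravo:36, quebec:21}
update quebec to severity 38 → {delta:41, quebec:38, bravo:36}
treat next patient → delta; now {quebec:38, bravo:36}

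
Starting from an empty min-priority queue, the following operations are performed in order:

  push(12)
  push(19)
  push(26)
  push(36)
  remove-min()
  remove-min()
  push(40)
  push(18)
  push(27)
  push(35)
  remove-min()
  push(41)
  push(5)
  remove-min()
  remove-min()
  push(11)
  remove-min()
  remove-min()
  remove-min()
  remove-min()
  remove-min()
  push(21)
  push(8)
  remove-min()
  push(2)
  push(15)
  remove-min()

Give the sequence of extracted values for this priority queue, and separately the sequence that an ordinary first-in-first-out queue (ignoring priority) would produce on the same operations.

priority queue: 12, 19, 18, 5, 26, 11, 27, 35, 36, 40, 8, 2; FIFO queue: 12 → 19 → 26 → 36 → 40 → 18 → 27 → 35 → 41 → 5 → 11 → 21

insert 12 → {12}
insert 19 → {12, 19}
insert 26 → {12, 19, 26}
insert 36 → {12, 19, 26, 36}
remove-min → 12; now {19, 26, 36}
remove-min → 19; now {26, 36}
insert 40 → {26, 36, 40}
insert 18 → {18, 26, 36, 40}
insert 27 → {18, 26, 27, 36, 40}
insert 35 → {18, 26, 27, 35, 36, 40}
remove-min → 18; now {26, 27, 35, 36, 40}
insert 41 → {26, 27, 35, 36, 40, 41}
insert 5 → {5, 26, 27, 35, 36, 40, 41}
remove-min → 5; now {26, 27, 35, 36, 40, 41}
remove-min → 26; now {27, 35, 36, 40, 41}
insert 11 → {11, 27, 35, 36, 40, 41}
remove-min → 11; now {27, 35, 36, 40, 41}
remove-min → 27; now {35, 36, 40, 41}
remove-min → 35; now {36, 40, 41}
remove-min → 36; now {40, 41}
remove-min → 40; now {41}
insert 21 → {21, 41}
insert 8 → {8, 21, 41}
remove-min → 8; now {21, 41}
insert 2 → {2, 21, 41}
insert 15 → {2, 15, 21, 41}
remove-min → 2; now {15, 21, 41}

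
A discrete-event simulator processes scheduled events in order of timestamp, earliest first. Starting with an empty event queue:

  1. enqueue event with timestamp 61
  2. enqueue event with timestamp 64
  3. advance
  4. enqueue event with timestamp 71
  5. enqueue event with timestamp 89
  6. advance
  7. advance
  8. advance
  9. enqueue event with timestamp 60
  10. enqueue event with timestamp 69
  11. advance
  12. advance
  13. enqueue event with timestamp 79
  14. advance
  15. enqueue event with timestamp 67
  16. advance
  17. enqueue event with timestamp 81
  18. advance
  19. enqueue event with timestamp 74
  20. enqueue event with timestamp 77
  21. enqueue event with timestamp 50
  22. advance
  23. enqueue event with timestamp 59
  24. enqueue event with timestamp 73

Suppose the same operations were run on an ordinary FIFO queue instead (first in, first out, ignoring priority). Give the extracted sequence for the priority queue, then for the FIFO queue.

insert 61 → {61}
insert 64 → {61, 64}
advance → 61; now {64}
insert 71 → {64, 71}
insert 89 → {64, 71, 89}
advance → 64; now {71, 89}
advance → 71; now {89}
advance → 89; now {}
insert 60 → {60}
insert 69 → {60, 69}
advance → 60; now {69}
advance → 69; now {}
insert 79 → {79}
advance → 79; now {}
insert 67 → {67}
advance → 67; now {}
insert 81 → {81}
advance → 81; now {}
insert 74 → {74}
insert 77 → {74, 77}
insert 50 → {50, 74, 77}
advance → 50; now {74, 77}
insert 59 → {59, 74, 77}
insert 73 → {59, 73, 74, 77}

priority queue: 61, 64, 71, 89, 60, 69, 79, 67, 81, 50; FIFO queue: 61 → 64 → 71 → 89 → 60 → 69 → 79 → 67 → 81 → 74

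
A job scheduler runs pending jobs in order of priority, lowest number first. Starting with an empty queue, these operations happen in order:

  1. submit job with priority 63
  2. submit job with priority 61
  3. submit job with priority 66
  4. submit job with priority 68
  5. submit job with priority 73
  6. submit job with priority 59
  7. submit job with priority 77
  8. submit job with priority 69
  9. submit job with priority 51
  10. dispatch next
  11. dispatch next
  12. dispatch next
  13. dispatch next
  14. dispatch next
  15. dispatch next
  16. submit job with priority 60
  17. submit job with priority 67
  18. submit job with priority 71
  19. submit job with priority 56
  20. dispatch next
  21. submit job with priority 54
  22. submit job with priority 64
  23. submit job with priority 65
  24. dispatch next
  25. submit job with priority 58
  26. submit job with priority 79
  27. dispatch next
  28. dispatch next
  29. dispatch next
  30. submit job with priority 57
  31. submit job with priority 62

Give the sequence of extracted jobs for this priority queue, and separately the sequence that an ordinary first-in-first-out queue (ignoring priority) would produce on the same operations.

insert 63 → {63}
insert 61 → {61, 63}
insert 66 → {61, 63, 66}
insert 68 → {61, 63, 66, 68}
insert 73 → {61, 63, 66, 68, 73}
insert 59 → {59, 61, 63, 66, 68, 73}
insert 77 → {59, 61, 63, 66, 68, 73, 77}
insert 69 → {59, 61, 63, 66, 68, 69, 73, 77}
insert 51 → {51, 59, 61, 63, 66, 68, 69, 73, 77}
dispatch next → 51; now {59, 61, 63, 66, 68, 69, 73, 77}
dispatch next → 59; now {61, 63, 66, 68, 69, 73, 77}
dispatch next → 61; now {63, 66, 68, 69, 73, 77}
dispatch next → 63; now {66, 68, 69, 73, 77}
dispatch next → 66; now {68, 69, 73, 77}
dispatch next → 68; now {69, 73, 77}
insert 60 → {60, 69, 73, 77}
insert 67 → {60, 67, 69, 73, 77}
insert 71 → {60, 67, 69, 71, 73, 77}
insert 56 → {56, 60, 67, 69, 71, 73, 77}
dispatch next → 56; now {60, 67, 69, 71, 73, 77}
insert 54 → {54, 60, 67, 69, 71, 73, 77}
insert 64 → {54, 60, 64, 67, 69, 71, 73, 77}
insert 65 → {54, 60, 64, 65, 67, 69, 71, 73, 77}
dispatch next → 54; now {60, 64, 65, 67, 69, 71, 73, 77}
insert 58 → {58, 60, 64, 65, 67, 69, 71, 73, 77}
insert 79 → {58, 60, 64, 65, 67, 69, 71, 73, 77, 79}
dispatch next → 58; now {60, 64, 65, 67, 69, 71, 73, 77, 79}
dispatch next → 60; now {64, 65, 67, 69, 71, 73, 77, 79}
dispatch next → 64; now {65, 67, 69, 71, 73, 77, 79}
insert 57 → {57, 65, 67, 69, 71, 73, 77, 79}
insert 62 → {57, 62, 65, 67, 69, 71, 73, 77, 79}

priority queue: 51, 59, 61, 63, 66, 68, 56, 54, 58, 60, 64; FIFO queue: 63, 61, 66, 68, 73, 59, 77, 69, 51, 60, 67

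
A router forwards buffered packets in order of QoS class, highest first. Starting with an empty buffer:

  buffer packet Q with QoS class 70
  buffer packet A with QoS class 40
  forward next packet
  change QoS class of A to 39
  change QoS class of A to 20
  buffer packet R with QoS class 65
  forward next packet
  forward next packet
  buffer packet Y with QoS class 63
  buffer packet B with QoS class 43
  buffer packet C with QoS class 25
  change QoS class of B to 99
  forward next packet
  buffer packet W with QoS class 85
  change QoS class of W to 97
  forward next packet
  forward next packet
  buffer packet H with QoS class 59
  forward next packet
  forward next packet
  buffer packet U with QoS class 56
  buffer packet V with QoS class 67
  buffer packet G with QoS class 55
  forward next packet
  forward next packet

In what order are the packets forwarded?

add Q (QoS class 70) → {Q:70}
add A (QoS class 40) → {Q:70, A:40}
forward next packet → Q; now {A:40}
update A to QoS class 39 → {A:39}
update A to QoS class 20 → {A:20}
add R (QoS class 65) → {R:65, A:20}
forward next packet → R; now {A:20}
forward next packet → A; now {}
add Y (QoS class 63) → {Y:63}
add B (QoS class 43) → {Y:63, B:43}
add C (QoS class 25) → {Y:63, B:43, C:25}
update B to QoS class 99 → {B:99, Y:63, C:25}
forward next packet → B; now {Y:63, C:25}
add W (QoS class 85) → {W:85, Y:63, C:25}
update W to QoS class 97 → {W:97, Y:63, C:25}
forward next packet → W; now {Y:63, C:25}
forward next packet → Y; now {C:25}
add H (QoS class 59) → {H:59, C:25}
forward next packet → H; now {C:25}
forward next packet → C; now {}
add U (QoS class 56) → {U:56}
add V (QoS class 67) → {V:67, U:56}
add G (QoS class 55) → {V:67, U:56, G:55}
forward next packet → V; now {U:56, G:55}
forward next packet → U; now {G:55}

Q, R, A, B, W, Y, H, C, V, U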